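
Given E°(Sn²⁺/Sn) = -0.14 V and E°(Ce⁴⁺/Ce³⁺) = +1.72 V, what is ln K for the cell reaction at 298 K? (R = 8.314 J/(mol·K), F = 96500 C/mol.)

ln K = 144.9

E°_cell = +1.72 − (-0.14) = 1.86 V, with n = 2 electrons transferred.
At equilibrium E = 0, so the Nernst equation gives ln K = nFE°/RT = (2)(96500)(1.86)/((8.314)(298)) = 144.89.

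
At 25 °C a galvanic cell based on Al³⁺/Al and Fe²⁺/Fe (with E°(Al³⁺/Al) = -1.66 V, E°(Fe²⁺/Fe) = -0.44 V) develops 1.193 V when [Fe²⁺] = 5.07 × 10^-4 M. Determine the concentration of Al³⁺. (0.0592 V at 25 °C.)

2.7 × 10^-4 M

From the Nernst equation, log Q = n(E° − E)/0.0592 = 6(1.22 − 1.193)/0.0592 = 2.736, so Q = 545.
With Q = [Al³⁺]^2/[Fe²⁺]^3 and the known concentrations, [Al³⁺]^2 in the numerator gives [Al³⁺] = 2.7 × 10^-4 M.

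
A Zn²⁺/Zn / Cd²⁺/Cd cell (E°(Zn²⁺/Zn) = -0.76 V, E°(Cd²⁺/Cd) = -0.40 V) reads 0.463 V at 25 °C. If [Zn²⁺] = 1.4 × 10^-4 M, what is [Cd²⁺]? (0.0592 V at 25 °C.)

From the Nernst equation, log Q = n(E° − E)/0.0592 = 2(0.36 − 0.463)/0.0592 = -3.480, so Q = 3.31 × 10^-4.
With Q = [Zn²⁺]/[Cd²⁺] and the known concentrations, [Cd²⁺] in the denominator gives [Cd²⁺] = 0.42 M.

0.42 M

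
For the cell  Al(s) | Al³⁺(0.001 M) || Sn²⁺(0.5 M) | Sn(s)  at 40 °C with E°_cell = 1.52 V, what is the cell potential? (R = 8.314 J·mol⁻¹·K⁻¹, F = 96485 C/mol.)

1.57 V

Balancing electrons gives n = 6; the reaction quotient is Q = [Al³⁺]^2/[Sn²⁺]^3 = 8 × 10^-6.
E = E° − (RT/nF) ln Q = 1.52 − (8.314×313)/(6×96485) × (-11.736) = 1.520 + 0.053 = 1.573 V.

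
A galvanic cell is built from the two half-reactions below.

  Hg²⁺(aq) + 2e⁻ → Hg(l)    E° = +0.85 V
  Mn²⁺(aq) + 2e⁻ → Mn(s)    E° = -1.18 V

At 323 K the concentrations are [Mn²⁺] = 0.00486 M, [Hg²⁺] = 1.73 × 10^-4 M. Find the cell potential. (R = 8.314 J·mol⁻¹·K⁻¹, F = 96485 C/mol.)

The Hg²⁺/Hg couple has the higher reduction potential and acts as the cathode, so E°_cell = +0.85 − (-1.18) = 2.03 V.
Balancing electrons gives n = 2; the reaction quotient is Q = [Mn²⁺]/[Hg²⁺] = 28.1.
E = E° − (RT/nF) ln Q = 2.03 − (8.314×323)/(2×96485) × (3.336) = 2.030 − 0.046 = 1.984 V.

1.98 V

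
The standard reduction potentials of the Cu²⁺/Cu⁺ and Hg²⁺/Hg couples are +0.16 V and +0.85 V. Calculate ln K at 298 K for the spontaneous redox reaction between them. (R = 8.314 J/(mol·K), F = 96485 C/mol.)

E°_cell = +0.85 − (+0.16) = 0.69 V, with n = 2 electrons transferred.
At equilibrium E = 0, so the Nernst equation gives ln K = nFE°/RT = (2)(96485)(0.69)/((8.314)(298)) = 53.74.

ln K = 53.7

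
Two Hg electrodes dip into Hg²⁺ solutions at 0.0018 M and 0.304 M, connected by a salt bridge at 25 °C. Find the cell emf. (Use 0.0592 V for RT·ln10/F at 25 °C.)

0.066 V

Both half-cells are Hg²⁺/Hg, so E°_cell = 0. The concentrated side is the cathode; the cell reaction moves Hg²⁺ from high to low concentration with n = 2.
Q = [Hg²⁺]_dilute/[Hg²⁺]_conc = 0.0018/0.304 = 0.00592.
E = 0 − (0.0592/2) log Q = −(0.0592/2)(-2.228) = 0.0659 V.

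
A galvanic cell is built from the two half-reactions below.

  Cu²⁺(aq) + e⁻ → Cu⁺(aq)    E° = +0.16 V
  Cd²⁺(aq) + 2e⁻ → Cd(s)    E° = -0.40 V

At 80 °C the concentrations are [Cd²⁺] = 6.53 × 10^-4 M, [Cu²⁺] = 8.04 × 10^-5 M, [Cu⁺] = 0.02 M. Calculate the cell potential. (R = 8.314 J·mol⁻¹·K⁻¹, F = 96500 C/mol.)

The Cu²⁺/Cu⁺ couple has the higher reduction potential and acts as the cathode, so E°_cell = +0.16 − (-0.40) = 0.56 V.
Balancing electrons gives n = 2; the reaction quotient is Q = [Cd²⁺]·[Cu⁺]^2/[Cu²⁺]^2 = 40.4.
E = E° − (RT/nF) ln Q = 0.56 − (8.314×353)/(2×96500) × (3.699) = 0.560 − 0.056 = 0.504 V.

0.504 V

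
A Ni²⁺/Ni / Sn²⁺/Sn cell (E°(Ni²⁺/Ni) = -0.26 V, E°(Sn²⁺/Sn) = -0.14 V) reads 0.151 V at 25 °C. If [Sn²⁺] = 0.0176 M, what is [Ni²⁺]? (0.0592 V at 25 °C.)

0.0016 M

From the Nernst equation, log Q = n(E° − E)/0.0592 = 2(0.12 − 0.151)/0.0592 = -1.047, so Q = 0.0897.
With Q = [Ni²⁺]/[Sn²⁺] and the known concentrations, [Ni²⁺] in the numerator gives [Ni²⁺] = 0.0016 M.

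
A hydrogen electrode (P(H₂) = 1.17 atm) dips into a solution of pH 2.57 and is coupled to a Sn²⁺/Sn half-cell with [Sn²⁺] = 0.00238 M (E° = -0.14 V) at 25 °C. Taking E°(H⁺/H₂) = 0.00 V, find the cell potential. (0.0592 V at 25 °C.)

The hydrogen couple is the cathode, so E°_cell = 0.14 V; n = 2.
[H⁺] = 10^(−2.57) = 0.0027 M, and Q = [Sn²⁺]·P(H₂) / [H⁺]^2 = 384.
E = E° − (0.0592/2) log Q = 0.14 − (0.0592/2)(2.585) = 0.063 V.

0.063 V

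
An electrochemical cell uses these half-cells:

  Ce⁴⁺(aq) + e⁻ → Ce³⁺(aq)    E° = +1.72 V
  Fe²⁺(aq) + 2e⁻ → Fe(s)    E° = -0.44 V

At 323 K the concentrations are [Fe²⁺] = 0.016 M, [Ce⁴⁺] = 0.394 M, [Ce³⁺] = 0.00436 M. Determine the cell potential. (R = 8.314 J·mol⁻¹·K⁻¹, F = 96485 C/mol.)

2.34 V

The Ce⁴⁺/Ce³⁺ couple has the higher reduction potential and acts as the cathode, so E°_cell = +1.72 − (-0.44) = 2.16 V.
Balancing electrons gives n = 2; the reaction quotient is Q = [Fe²⁺]·[Ce³⁺]^2/[Ce⁴⁺]^2 = 1.96 × 10^-6.
E = E° − (RT/nF) ln Q = 2.16 − (8.314×323)/(2×96485) × (-13.143) = 2.160 + 0.183 = 2.343 V.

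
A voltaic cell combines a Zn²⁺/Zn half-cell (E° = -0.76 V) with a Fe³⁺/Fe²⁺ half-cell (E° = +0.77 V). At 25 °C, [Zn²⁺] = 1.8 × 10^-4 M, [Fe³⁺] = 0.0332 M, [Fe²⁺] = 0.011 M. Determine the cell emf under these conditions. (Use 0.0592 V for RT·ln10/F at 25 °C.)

1.67 V

The Fe³⁺/Fe²⁺ couple has the higher reduction potential and acts as the cathode, so E°_cell = +0.77 − (-0.76) = 1.53 V.
Balancing electrons gives n = 2; the reaction quotient is Q = [Zn²⁺]·[Fe²⁺]^2/[Fe³⁺]^2 = 1.98 × 10^-5.
At 25 °C, E = E° − (0.0592/n) log Q = 1.53 − (0.0592/2)(-4.704) = 1.530 + 0.139 = 1.669 V.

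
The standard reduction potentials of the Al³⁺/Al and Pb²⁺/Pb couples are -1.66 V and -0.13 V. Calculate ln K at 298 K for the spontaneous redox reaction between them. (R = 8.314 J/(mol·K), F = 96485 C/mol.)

E°_cell = -0.13 − (-1.66) = 1.53 V, with n = 6 electrons transferred.
At equilibrium E = 0, so the Nernst equation gives ln K = nFE°/RT = (6)(96485)(1.53)/((8.314)(298)) = 357.50.

ln K = 357.5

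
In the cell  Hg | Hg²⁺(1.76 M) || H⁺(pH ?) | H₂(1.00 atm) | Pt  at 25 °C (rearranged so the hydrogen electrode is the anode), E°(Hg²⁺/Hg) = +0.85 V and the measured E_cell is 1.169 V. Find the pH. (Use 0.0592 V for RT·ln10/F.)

E°_cell = 0.85 V and n = 2.
log Q = n(E° − E)/0.0592 = 2×(0.85 − 1.169)/0.0592 = -10.777.
With Q = [H⁺]^2 / ([Hg²⁺]·P(H₂)), solving for [H⁺] gives log[H⁺] = -5.266, so pH = 5.27.

pH = 5.27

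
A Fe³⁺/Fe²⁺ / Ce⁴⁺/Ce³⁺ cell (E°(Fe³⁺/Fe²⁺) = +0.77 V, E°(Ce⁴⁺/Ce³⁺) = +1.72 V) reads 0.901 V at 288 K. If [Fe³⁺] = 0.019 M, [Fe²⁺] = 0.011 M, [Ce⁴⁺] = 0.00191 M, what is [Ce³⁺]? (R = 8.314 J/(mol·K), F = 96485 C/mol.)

0.008 M

From the Nernst equation, ln Q = nF(E° − E)/RT = 1×96485×(0.95 − 0.901)/(8.314×288) = 1.974, so Q = 7.20.
With Q = [Fe³⁺]·[Ce³⁺]/([Fe²⁺]·[Ce⁴⁺]) and the known concentrations, [Ce³⁺] in the numerator gives [Ce³⁺] = 0.008 M.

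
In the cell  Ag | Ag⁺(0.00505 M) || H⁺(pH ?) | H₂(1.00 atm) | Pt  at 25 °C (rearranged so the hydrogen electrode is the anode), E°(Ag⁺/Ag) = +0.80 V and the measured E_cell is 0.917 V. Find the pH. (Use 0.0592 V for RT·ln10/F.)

E°_cell = 0.80 V and n = 2.
log Q = n(E° − E)/0.0592 = 2×(0.80 − 0.917)/0.0592 = -3.953.
With Q = [H⁺]^2 / ([Ag⁺]^2·P(H₂)), solving for [H⁺] gives log[H⁺] = -4.273, so pH = 4.27.

pH = 4.27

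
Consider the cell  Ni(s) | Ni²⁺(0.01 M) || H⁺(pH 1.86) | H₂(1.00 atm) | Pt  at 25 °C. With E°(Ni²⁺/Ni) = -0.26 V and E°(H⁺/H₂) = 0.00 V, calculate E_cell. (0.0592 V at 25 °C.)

The hydrogen couple is the cathode, so E°_cell = 0.26 V; n = 2.
[H⁺] = 10^(−1.86) = 0.014 M, and Q = [Ni²⁺]·P(H₂) / [H⁺]^2 = 52.5.
E = E° − (0.0592/2) log Q = 0.26 − (0.0592/2)(1.720) = 0.209 V.

0.21 V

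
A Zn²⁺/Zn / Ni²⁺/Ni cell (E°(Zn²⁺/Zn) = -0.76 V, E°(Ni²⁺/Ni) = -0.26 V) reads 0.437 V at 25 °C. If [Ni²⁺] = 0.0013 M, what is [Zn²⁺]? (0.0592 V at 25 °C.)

0.17 M

From the Nernst equation, log Q = n(E° − E)/0.0592 = 2(0.50 − 0.437)/0.0592 = 2.128, so Q = 134.
With Q = [Zn²⁺]/[Ni²⁺] and the known concentrations, [Zn²⁺] in the numerator gives [Zn²⁺] = 0.17 M.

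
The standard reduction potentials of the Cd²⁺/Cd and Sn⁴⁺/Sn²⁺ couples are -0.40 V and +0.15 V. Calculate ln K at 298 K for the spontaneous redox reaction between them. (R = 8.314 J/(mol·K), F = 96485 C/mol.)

ln K = 42.8

E°_cell = +0.15 − (-0.40) = 0.55 V, with n = 2 electrons transferred.
At equilibrium E = 0, so the Nernst equation gives ln K = nFE°/RT = (2)(96485)(0.55)/((8.314)(298)) = 42.84.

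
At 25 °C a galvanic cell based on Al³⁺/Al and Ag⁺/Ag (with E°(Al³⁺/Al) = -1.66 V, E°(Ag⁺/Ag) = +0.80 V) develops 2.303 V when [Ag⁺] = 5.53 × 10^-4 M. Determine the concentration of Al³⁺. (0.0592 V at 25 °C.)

From the Nernst equation, log Q = n(E° − E)/0.0592 = 3(2.46 − 2.303)/0.0592 = 7.956, so Q = 9.04 × 10^7.
With Q = [Al³⁺]/[Ag⁺]^3 and the known concentrations, [Al³⁺] in the numerator gives [Al³⁺] = 0.015 M.

0.015 M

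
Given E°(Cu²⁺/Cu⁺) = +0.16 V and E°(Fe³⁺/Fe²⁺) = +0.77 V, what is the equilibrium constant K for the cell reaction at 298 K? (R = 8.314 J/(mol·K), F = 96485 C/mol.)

2.1 × 10^10

E°_cell = +0.77 − (+0.16) = 0.61 V, with n = 1 electron transferred.
At equilibrium E = 0, so the Nernst equation gives ln K = nFE°/RT = (1)(96485)(0.61)/((8.314)(298)) = 23.76.
K = e^23.76 = 2.1 × 10^10.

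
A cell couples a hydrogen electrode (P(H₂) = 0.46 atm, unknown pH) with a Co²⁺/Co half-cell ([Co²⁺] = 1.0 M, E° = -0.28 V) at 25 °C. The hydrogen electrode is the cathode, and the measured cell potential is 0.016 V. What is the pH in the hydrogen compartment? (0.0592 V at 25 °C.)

E°_cell = 0.28 V and n = 2.
log Q = n(E° − E)/0.0592 = 2×(0.28 − 0.016)/0.0592 = 8.919.
With Q = [Co²⁺]·P(H₂) / [H⁺]^2, solving for [H⁺] gives log[H⁺] = -4.628, so pH = 4.63.

pH = 4.63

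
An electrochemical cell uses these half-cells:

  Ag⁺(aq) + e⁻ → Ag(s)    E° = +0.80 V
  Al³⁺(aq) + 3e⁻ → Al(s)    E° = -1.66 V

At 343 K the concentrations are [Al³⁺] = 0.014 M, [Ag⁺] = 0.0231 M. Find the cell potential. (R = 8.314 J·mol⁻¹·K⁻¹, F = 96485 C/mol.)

2.39 V

The Ag⁺/Ag couple has the higher reduction potential and acts as the cathode, so E°_cell = +0.80 − (-1.66) = 2.46 V.
Balancing electrons gives n = 3; the reaction quotient is Q = [Al³⁺]/[Ag⁺]^3 = 1140.
E = E° − (RT/nF) ln Q = 2.46 − (8.314×343)/(3×96485) × (7.035) = 2.460 − 0.069 = 2.391 V.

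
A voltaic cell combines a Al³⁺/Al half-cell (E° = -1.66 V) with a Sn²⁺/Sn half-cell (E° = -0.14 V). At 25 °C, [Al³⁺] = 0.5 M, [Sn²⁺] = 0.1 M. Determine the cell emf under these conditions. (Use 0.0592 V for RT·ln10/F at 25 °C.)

1.50 V

The Sn²⁺/Sn couple has the higher reduction potential and acts as the cathode, so E°_cell = -0.14 − (-1.66) = 1.52 V.
Balancing electrons gives n = 6; the reaction quotient is Q = [Al³⁺]^2/[Sn²⁺]^3 = 250.
At 25 °C, E = E° − (0.0592/n) log Q = 1.52 − (0.0592/6)(2.398) = 1.520 − 0.024 = 1.496 V.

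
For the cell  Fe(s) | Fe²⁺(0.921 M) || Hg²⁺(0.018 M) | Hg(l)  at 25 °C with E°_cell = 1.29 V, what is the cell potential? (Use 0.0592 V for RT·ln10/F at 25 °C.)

Balancing electrons gives n = 2; the reaction quotient is Q = [Fe²⁺]/[Hg²⁺] = 51.2.
At 25 °C, E = E° − (0.0592/n) log Q = 1.29 − (0.0592/2)(1.709) = 1.290 − 0.051 = 1.239 V.

1.24 V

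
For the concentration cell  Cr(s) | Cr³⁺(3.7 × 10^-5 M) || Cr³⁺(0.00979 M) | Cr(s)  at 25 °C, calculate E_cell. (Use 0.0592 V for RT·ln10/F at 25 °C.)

Both half-cells are Cr³⁺/Cr, so E°_cell = 0. The concentrated side is the cathode; the cell reaction moves Cr³⁺ from high to low concentration with n = 3.
Q = [Cr³⁺]_dilute/[Cr³⁺]_conc = 3.7 × 10^-5/0.00979 = 0.00378.
E = 0 − (0.0592/3) log Q = −(0.0592/3)(-2.423) = 0.0478 V.

0.048 V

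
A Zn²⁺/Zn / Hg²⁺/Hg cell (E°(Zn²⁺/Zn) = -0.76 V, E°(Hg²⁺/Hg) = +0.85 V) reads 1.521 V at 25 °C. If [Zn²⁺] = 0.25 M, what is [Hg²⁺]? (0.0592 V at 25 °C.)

From the Nernst equation, log Q = n(E° − E)/0.0592 = 2(1.61 − 1.521)/0.0592 = 3.007, so Q = 1020.
With Q = [Zn²⁺]/[Hg²⁺] and the known concentrations, [Hg²⁺] in the denominator gives [Hg²⁺] = 2.5 × 10^-4 M.

2.5 × 10^-4 M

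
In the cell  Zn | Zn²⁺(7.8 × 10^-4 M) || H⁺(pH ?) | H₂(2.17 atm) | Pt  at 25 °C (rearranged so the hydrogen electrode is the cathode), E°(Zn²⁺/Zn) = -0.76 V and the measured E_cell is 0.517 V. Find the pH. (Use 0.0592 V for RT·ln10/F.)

E°_cell = 0.76 V and n = 2.
log Q = n(E° − E)/0.0592 = 2×(0.76 − 0.517)/0.0592 = 8.209.
With Q = [Zn²⁺]·P(H₂) / [H⁺]^2, solving for [H⁺] gives log[H⁺] = -5.490, so pH = 5.49.

pH = 5.49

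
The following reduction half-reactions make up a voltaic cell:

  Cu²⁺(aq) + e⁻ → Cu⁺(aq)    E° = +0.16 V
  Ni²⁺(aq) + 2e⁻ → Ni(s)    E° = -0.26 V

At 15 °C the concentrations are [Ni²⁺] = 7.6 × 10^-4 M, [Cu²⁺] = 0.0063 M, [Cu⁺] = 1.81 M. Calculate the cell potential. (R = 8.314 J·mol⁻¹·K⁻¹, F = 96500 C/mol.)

The Cu²⁺/Cu⁺ couple has the higher reduction potential and acts as the cathode, so E°_cell = +0.16 − (-0.26) = 0.42 V.
Balancing electrons gives n = 2; the reaction quotient is Q = [Ni²⁺]·[Cu⁺]^2/[Cu²⁺]^2 = 62.7.
E = E° − (RT/nF) ln Q = 0.42 − (8.314×288)/(2×96500) × (4.139) = 0.420 − 0.051 = 0.369 V.

0.369 V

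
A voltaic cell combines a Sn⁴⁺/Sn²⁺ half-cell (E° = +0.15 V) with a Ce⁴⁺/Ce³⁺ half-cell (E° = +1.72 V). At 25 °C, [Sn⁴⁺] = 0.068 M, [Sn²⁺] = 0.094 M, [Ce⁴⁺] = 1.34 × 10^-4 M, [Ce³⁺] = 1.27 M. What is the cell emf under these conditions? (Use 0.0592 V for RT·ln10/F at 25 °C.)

1.34 V

The Ce⁴⁺/Ce³⁺ couple has the higher reduction potential and acts as the cathode, so E°_cell = +1.72 − (+0.15) = 1.57 V.
Balancing electrons gives n = 2; the reaction quotient is Q = [Sn⁴⁺]·[Ce³⁺]^2/([Sn²⁺]·[Ce⁴⁺]^2) = 6.5 × 10^7.
At 25 °C, E = E° − (0.0592/n) log Q = 1.57 − (0.0592/2)(7.813) = 1.570 − 0.231 = 1.339 V.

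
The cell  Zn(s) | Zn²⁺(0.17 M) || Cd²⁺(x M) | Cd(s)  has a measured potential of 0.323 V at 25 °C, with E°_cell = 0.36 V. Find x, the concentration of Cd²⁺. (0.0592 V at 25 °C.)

0.0096 M

From the Nernst equation, log Q = n(E° − E)/0.0592 = 2(0.36 − 0.323)/0.0592 = 1.250, so Q = 17.8.
With Q = [Zn²⁺]/[Cd²⁺] and the known concentrations, [Cd²⁺] in the denominator gives [Cd²⁺] = 0.0096 M.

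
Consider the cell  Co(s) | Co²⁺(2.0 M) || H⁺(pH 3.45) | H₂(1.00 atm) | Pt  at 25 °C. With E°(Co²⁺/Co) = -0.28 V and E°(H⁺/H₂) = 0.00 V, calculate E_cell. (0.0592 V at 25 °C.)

The hydrogen couple is the cathode, so E°_cell = 0.28 V; n = 2.
[H⁺] = 10^(−3.45) = 3.5 × 10^-4 M, and Q = [Co²⁺]·P(H₂) / [H⁺]^2 = 1.59 × 10^7.
E = E° − (0.0592/2) log Q = 0.28 − (0.0592/2)(7.201) = 0.067 V.

0.067 V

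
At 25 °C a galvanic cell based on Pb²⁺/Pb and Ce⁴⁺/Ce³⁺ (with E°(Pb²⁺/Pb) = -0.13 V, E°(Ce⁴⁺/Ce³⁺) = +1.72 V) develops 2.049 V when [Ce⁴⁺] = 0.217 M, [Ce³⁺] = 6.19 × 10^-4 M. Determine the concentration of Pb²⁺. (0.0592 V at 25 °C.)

0.023 M

From the Nernst equation, log Q = n(E° − E)/0.0592 = 2(1.85 − 2.049)/0.0592 = -6.723, so Q = 1.89 × 10^-7.
With Q = [Pb²⁺]·[Ce³⁺]^2/[Ce⁴⁺]^2 and the known concentrations, [Pb²⁺] in the numerator gives [Pb²⁺] = 0.023 M.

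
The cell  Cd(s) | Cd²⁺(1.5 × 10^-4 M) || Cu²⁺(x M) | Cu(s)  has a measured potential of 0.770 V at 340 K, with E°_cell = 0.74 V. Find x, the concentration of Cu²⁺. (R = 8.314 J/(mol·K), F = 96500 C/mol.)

0.0012 M

From the Nernst equation, ln Q = nF(E° − E)/RT = 2×96500×(0.74 − 0.770)/(8.314×340) = -2.048, so Q = 0.129.
With Q = [Cd²⁺]/[Cu²⁺] and the known concentrations, [Cu²⁺] in the denominator gives [Cu²⁺] = 0.0012 M.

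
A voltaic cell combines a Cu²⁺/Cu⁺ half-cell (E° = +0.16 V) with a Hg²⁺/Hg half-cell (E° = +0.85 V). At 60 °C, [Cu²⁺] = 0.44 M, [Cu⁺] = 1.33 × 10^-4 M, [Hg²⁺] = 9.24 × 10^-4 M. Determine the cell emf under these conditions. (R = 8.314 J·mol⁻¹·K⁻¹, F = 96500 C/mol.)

The Hg²⁺/Hg couple has the higher reduction potential and acts as the cathode, so E°_cell = +0.85 − (+0.16) = 0.69 V.
Balancing electrons gives n = 2; the reaction quotient is Q = [Cu²⁺]^2/([Cu⁺]^2·[Hg²⁺]) = 1.18 × 10^10.
E = E° − (RT/nF) ln Q = 0.69 − (8.314×333)/(2×96500) × (23.195) = 0.690 − 0.333 = 0.357 V.

0.357 V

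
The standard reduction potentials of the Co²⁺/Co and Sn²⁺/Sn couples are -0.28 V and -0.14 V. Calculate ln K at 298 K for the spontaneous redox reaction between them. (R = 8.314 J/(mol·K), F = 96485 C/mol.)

ln K = 10.9

E°_cell = -0.14 − (-0.28) = 0.14 V, with n = 2 electrons transferred.
At equilibrium E = 0, so the Nernst equation gives ln K = nFE°/RT = (2)(96485)(0.14)/((8.314)(298)) = 10.90.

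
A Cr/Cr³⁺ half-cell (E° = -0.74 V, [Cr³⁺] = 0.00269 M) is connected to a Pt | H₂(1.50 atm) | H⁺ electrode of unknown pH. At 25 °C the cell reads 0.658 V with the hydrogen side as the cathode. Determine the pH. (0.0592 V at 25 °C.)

pH = 2.15

E°_cell = 0.74 V and n = 6.
log Q = n(E° − E)/0.0592 = 6×(0.74 − 0.658)/0.0592 = 8.311.
With Q = [Cr³⁺]^2·P(H₂)^3 / [H⁺]^6, solving for [H⁺] gives log[H⁺] = -2.154, so pH = 2.15.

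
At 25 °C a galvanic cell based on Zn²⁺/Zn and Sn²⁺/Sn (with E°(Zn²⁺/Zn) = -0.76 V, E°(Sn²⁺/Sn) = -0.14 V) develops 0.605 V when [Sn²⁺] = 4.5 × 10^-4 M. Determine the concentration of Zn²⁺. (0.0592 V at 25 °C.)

From the Nernst equation, log Q = n(E° − E)/0.0592 = 2(0.62 − 0.605)/0.0592 = 0.507, so Q = 3.21.
With Q = [Zn²⁺]/[Sn²⁺] and the known concentrations, [Zn²⁺] in the numerator gives [Zn²⁺] = 0.0014 M.

0.0014 M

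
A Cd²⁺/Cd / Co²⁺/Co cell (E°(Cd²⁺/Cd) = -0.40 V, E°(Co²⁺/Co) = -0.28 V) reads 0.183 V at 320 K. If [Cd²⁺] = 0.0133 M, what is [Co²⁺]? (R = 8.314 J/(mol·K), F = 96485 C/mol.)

From the Nernst equation, ln Q = nF(E° − E)/RT = 2×96485×(0.12 − 0.183)/(8.314×320) = -4.570, so Q = 0.0104.
With Q = [Cd²⁺]/[Co²⁺] and the known concentrations, [Co²⁺] in the denominator gives [Co²⁺] = 1.3 M.

1.3 M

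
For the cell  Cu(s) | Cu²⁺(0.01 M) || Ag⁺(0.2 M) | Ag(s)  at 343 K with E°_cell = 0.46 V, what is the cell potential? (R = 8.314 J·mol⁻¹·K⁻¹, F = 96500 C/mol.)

0.480 V

Balancing electrons gives n = 2; the reaction quotient is Q = [Cu²⁺]/[Ag⁺]^2 = 0.250.
E = E° − (RT/nF) ln Q = 0.46 − (8.314×343)/(2×96500) × (-1.386) = 0.460 + 0.020 = 0.480 V.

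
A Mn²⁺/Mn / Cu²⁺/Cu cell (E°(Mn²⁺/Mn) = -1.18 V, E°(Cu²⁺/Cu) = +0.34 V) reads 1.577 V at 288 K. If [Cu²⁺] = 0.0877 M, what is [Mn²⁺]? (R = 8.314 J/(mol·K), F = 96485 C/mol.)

8.9 × 10^-4 M

From the Nernst equation, ln Q = nF(E° − E)/RT = 2×96485×(1.52 − 1.577)/(8.314×288) = -4.594, so Q = 0.0101.
With Q = [Mn²⁺]/[Cu²⁺] and the known concentrations, [Mn²⁺] in the numerator gives [Mn²⁺] = 8.9 × 10^-4 M.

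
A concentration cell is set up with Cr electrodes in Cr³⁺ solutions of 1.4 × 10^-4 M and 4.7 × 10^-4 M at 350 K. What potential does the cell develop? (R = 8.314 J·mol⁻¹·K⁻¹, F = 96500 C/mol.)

Both half-cells are Cr³⁺/Cr, so E°_cell = 0. The concentrated side is the cathode; the cell reaction moves Cr³⁺ from high to low concentration with n = 3.
Q = [Cr³⁺]_dilute/[Cr³⁺]_conc = 1.4 × 10^-4/4.7 × 10^-4 = 0.298.
E = 0 − (RT/nF) ln Q = −((8.314×350)/(3×96500))(-1.211) = 0.0122 V.

0.012 V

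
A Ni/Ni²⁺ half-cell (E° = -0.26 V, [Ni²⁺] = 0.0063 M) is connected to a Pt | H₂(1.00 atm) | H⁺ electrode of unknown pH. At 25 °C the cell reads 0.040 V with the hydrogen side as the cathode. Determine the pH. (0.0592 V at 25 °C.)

pH = 4.82

E°_cell = 0.26 V and n = 2.
log Q = n(E° − E)/0.0592 = 2×(0.26 − 0.040)/0.0592 = 7.432.
With Q = [Ni²⁺]·P(H₂) / [H⁺]^2, solving for [H⁺] gives log[H⁺] = -4.817, so pH = 4.82.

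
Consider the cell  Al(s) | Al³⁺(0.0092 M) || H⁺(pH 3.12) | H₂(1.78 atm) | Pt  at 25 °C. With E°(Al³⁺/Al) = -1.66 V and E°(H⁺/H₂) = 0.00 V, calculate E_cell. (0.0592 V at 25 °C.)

The hydrogen couple is the cathode, so E°_cell = 1.66 V; n = 6.
[H⁺] = 10^(−3.12) = 7.6 × 10^-4 M, and Q = [Al³⁺]^2·P(H₂)^3 / [H⁺]^6 = 2.51 × 10^15.
E = E° − (0.0592/6) log Q = 1.66 − (0.0592/6)(15.399) = 1.508 V.

1.51 V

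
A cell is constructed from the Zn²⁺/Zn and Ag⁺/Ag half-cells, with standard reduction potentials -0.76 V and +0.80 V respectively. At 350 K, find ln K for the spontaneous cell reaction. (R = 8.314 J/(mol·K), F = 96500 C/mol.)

ln K = 103.5

E°_cell = +0.80 − (-0.76) = 1.56 V, with n = 2 electrons transferred.
At equilibrium E = 0, so the Nernst equation gives ln K = nFE°/RT = (2)(96500)(1.56)/((8.314)(350)) = 103.47.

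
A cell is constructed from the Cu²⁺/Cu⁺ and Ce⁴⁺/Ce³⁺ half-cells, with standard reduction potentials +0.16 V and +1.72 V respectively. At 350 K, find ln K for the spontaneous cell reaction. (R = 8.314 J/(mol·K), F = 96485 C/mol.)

ln K = 51.7

E°_cell = +1.72 − (+0.16) = 1.56 V, with n = 1 electron transferred.
At equilibrium E = 0, so the Nernst equation gives ln K = nFE°/RT = (1)(96485)(1.56)/((8.314)(350)) = 51.73.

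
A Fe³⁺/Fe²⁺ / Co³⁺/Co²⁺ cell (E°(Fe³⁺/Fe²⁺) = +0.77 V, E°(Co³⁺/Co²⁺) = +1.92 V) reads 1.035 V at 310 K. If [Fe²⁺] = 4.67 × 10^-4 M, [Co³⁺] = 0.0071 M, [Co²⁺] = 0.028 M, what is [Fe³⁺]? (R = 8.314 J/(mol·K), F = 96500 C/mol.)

From the Nernst equation, ln Q = nF(E° − E)/RT = 1×96500×(1.15 − 1.035)/(8.314×310) = 4.306, so Q = 74.1.
With Q = [Fe³⁺]·[Co²⁺]/([Fe²⁺]·[Co³⁺]) and the known concentrations, [Fe³⁺] in the numerator gives [Fe³⁺] = 0.0088 M.

0.0088 M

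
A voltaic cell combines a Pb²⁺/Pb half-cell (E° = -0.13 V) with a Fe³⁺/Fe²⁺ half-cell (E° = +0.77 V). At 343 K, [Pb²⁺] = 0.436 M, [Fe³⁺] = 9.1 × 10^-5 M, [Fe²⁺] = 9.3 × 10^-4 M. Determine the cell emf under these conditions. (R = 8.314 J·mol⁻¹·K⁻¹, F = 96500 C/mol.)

The Fe³⁺/Fe²⁺ couple has the higher reduction potential and acts as the cathode, so E°_cell = +0.77 − (-0.13) = 0.90 V.
Balancing electrons gives n = 2; the reaction quotient is Q = [Pb²⁺]·[Fe²⁺]^2/[Fe³⁺]^2 = 45.5.
E = E° − (RT/nF) ln Q = 0.90 − (8.314×343)/(2×96500) × (3.819) = 0.900 − 0.056 = 0.844 V.

0.844 V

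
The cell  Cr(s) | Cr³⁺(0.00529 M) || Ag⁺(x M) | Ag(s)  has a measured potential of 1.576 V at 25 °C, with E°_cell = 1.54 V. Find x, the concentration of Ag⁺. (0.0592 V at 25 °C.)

From the Nernst equation, log Q = n(E° − E)/0.0592 = 3(1.54 − 1.576)/0.0592 = -1.824, so Q = 0.0150.
With Q = [Cr³⁺]/[Ag⁺]^3 and the known concentrations, [Ag⁺]^3 in the denominator gives [Ag⁺] = 0.71 M.

0.71 M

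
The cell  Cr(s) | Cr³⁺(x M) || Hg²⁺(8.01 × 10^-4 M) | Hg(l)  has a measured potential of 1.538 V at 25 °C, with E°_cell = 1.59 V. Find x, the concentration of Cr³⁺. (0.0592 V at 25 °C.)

0.0098 M

From the Nernst equation, log Q = n(E° − E)/0.0592 = 6(1.59 − 1.538)/0.0592 = 5.270, so Q = 1.86 × 10^5.
With Q = [Cr³⁺]^2/[Hg²⁺]^3 and the known concentrations, [Cr³⁺]^2 in the numerator gives [Cr³⁺] = 0.0098 M.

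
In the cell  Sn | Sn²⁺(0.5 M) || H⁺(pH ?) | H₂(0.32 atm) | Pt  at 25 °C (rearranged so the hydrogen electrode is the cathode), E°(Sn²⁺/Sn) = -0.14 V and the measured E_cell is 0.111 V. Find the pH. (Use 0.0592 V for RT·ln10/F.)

E°_cell = 0.14 V and n = 2.
log Q = n(E° − E)/0.0592 = 2×(0.14 − 0.111)/0.0592 = 0.980.
With Q = [Sn²⁺]·P(H₂) / [H⁺]^2, solving for [H⁺] gives log[H⁺] = -0.888, so pH = 0.89.

pH = 0.89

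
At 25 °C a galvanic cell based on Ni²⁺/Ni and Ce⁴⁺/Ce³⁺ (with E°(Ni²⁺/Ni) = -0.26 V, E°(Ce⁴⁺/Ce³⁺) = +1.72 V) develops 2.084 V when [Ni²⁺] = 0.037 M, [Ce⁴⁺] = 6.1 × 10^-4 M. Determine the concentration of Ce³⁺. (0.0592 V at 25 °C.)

5.6 × 10^-5 M

From the Nernst equation, log Q = n(E° − E)/0.0592 = 2(1.98 − 2.084)/0.0592 = -3.514, so Q = 3.07 × 10^-4.
With Q = [Ni²⁺]·[Ce³⁺]^2/[Ce⁴⁺]^2 and the known concentrations, [Ce³⁺]^2 in the numerator gives [Ce³⁺] = 5.6 × 10^-5 M.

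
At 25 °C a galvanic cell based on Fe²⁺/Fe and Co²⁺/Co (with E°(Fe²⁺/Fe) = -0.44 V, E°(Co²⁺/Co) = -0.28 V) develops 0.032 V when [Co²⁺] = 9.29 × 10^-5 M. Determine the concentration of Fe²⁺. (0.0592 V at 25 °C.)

From the Nernst equation, log Q = n(E° − E)/0.0592 = 2(0.16 − 0.032)/0.0592 = 4.324, so Q = 2.11 × 10^4.
With Q = [Fe²⁺]/[Co²⁺] and the known concentrations, [Fe²⁺] in the numerator gives [Fe²⁺] = 2.0 M.

2.0 M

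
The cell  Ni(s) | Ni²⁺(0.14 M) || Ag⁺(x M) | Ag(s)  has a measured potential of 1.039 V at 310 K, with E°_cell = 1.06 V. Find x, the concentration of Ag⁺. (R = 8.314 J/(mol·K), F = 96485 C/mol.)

From the Nernst equation, ln Q = nF(E° − E)/RT = 2×96485×(1.06 − 1.039)/(8.314×310) = 1.572, so Q = 4.82.
With Q = [Ni²⁺]/[Ag⁺]^2 and the known concentrations, [Ag⁺]^2 in the denominator gives [Ag⁺] = 0.17 M.

0.17 M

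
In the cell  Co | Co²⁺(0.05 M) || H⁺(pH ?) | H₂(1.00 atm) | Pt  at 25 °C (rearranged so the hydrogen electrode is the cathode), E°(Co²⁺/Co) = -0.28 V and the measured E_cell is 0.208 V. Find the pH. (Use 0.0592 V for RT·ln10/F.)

E°_cell = 0.28 V and n = 2.
log Q = n(E° − E)/0.0592 = 2×(0.28 − 0.208)/0.0592 = 2.432.
With Q = [Co²⁺]·P(H₂) / [H⁺]^2, solving for [H⁺] gives log[H⁺] = -1.867, so pH = 1.87.

pH = 1.87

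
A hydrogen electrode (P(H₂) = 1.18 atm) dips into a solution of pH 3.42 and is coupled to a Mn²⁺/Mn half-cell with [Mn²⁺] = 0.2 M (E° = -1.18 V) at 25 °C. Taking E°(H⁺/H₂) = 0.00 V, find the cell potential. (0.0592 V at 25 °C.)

1.00 V

The hydrogen couple is the cathode, so E°_cell = 1.18 V; n = 2.
[H⁺] = 10^(−3.42) = 3.8 × 10^-4 M, and Q = [Mn²⁺]·P(H₂) / [H⁺]^2 = 1.63 × 10^6.
E = E° − (0.0592/2) log Q = 1.18 − (0.0592/2)(6.213) = 0.996 V.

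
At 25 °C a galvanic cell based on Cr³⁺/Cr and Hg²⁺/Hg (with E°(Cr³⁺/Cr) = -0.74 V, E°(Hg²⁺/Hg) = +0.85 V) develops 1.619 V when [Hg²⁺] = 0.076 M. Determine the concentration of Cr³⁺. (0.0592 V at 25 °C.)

From the Nernst equation, log Q = n(E° − E)/0.0592 = 6(1.59 − 1.619)/0.0592 = -2.939, so Q = 0.00115.
With Q = [Cr³⁺]^2/[Hg²⁺]^3 and the known concentrations, [Cr³⁺]^2 in the numerator gives [Cr³⁺] = 7.1 × 10^-4 M.

7.1 × 10^-4 M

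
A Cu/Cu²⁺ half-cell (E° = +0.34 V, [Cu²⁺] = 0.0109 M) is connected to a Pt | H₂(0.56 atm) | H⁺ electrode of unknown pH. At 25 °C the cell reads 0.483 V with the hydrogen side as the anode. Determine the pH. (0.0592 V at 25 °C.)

pH = 3.52

E°_cell = 0.34 V and n = 2.
log Q = n(E° − E)/0.0592 = 2×(0.34 − 0.483)/0.0592 = -4.831.
With Q = [H⁺]^2 / ([Cu²⁺]·P(H₂)), solving for [H⁺] gives log[H⁺] = -3.523, so pH = 3.52.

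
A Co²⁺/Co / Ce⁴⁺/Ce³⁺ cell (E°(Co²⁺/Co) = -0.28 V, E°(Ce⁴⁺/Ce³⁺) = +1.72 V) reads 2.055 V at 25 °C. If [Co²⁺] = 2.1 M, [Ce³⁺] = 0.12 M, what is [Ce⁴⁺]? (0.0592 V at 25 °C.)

From the Nernst equation, log Q = n(E° − E)/0.0592 = 2(2.00 − 2.055)/0.0592 = -1.858, so Q = 0.0139.
With Q = [Co²⁺]·[Ce³⁺]^2/[Ce⁴⁺]^2 and the known concentrations, [Ce⁴⁺]^2 in the denominator gives [Ce⁴⁺] = 1.5 M.

1.5 M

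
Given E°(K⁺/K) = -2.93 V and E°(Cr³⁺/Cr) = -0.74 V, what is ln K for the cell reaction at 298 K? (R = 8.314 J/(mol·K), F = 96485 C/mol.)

E°_cell = -0.74 − (-2.93) = 2.19 V, with n = 3 electrons transferred.
At equilibrium E = 0, so the Nernst equation gives ln K = nFE°/RT = (3)(96485)(2.19)/((8.314)(298)) = 255.86.

ln K = 255.9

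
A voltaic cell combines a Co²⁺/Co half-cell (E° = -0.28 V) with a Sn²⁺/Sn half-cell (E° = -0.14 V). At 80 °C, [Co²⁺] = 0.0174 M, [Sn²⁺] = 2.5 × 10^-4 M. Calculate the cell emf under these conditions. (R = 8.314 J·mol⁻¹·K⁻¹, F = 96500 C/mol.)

0.075 V

The Sn²⁺/Sn couple has the higher reduction potential and acts as the cathode, so E°_cell = -0.14 − (-0.28) = 0.14 V.
Balancing electrons gives n = 2; the reaction quotient is Q = [Co²⁺]/[Sn²⁺] = 69.6.
E = E° − (RT/nF) ln Q = 0.14 − (8.314×353)/(2×96500) × (4.243) = 0.140 − 0.065 = 0.075 V.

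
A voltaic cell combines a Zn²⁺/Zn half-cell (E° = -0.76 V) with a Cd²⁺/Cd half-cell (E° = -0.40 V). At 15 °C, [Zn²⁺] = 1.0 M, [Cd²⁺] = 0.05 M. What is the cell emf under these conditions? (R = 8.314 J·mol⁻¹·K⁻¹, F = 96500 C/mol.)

0.323 V

The Cd²⁺/Cd couple has the higher reduction potential and acts as the cathode, so E°_cell = -0.40 − (-0.76) = 0.36 V.
Balancing electrons gives n = 2; the reaction quotient is Q = [Zn²⁺]/[Cd²⁺] = 20.0.
E = E° − (RT/nF) ln Q = 0.36 − (8.314×288)/(2×96500) × (2.996) = 0.360 − 0.037 = 0.323 V.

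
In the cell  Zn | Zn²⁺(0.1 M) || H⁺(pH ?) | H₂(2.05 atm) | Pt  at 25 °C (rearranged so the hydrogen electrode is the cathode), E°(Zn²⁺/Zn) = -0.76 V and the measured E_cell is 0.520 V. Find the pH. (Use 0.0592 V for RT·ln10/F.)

E°_cell = 0.76 V and n = 2.
log Q = n(E° − E)/0.0592 = 2×(0.76 − 0.520)/0.0592 = 8.108.
With Q = [Zn²⁺]·P(H₂) / [H⁺]^2, solving for [H⁺] gives log[H⁺] = -4.398, so pH = 4.40.

pH = 4.40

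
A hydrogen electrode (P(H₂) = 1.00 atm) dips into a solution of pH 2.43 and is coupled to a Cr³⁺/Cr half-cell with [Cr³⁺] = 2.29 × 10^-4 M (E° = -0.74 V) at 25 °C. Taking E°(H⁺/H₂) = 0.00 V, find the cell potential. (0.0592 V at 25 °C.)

The hydrogen couple is the cathode, so E°_cell = 0.74 V; n = 6.
[H⁺] = 10^(−2.43) = 0.0037 M, and Q = [Cr³⁺]^2·P(H₂)^3 / [H⁺]^6 = 1.99 × 10^7.
E = E° − (0.0592/6) log Q = 0.74 − (0.0592/6)(7.300) = 0.668 V.

0.67 V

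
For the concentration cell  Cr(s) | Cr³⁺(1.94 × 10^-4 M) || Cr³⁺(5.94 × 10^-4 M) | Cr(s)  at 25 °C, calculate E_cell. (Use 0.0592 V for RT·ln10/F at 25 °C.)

0.010 V

Both half-cells are Cr³⁺/Cr, so E°_cell = 0. The concentrated side is the cathode; the cell reaction moves Cr³⁺ from high to low concentration with n = 3.
Q = [Cr³⁺]_dilute/[Cr³⁺]_conc = 1.94 × 10^-4/5.94 × 10^-4 = 0.327.
E = 0 − (0.0592/3) log Q = −(0.0592/3)(-0.486) = 0.0096 V.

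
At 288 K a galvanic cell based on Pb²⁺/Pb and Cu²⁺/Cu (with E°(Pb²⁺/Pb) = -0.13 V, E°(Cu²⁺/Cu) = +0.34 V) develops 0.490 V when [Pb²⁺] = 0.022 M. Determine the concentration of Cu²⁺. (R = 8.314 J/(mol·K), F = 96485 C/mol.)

From the Nernst equation, ln Q = nF(E° − E)/RT = 2×96485×(0.47 − 0.490)/(8.314×288) = -1.612, so Q = 0.200.
With Q = [Pb²⁺]/[Cu²⁺] and the known concentrations, [Cu²⁺] in the denominator gives [Cu²⁺] = 0.11 M.

0.11 M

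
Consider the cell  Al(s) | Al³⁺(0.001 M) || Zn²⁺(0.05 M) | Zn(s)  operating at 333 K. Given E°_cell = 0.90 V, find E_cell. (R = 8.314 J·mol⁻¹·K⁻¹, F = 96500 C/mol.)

0.923 V

Balancing electrons gives n = 6; the reaction quotient is Q = [Al³⁺]^2/[Zn²⁺]^3 = 0.00800.
E = E° − (RT/nF) ln Q = 0.90 − (8.314×333)/(6×96500) × (-4.828) = 0.900 + 0.023 = 0.923 V.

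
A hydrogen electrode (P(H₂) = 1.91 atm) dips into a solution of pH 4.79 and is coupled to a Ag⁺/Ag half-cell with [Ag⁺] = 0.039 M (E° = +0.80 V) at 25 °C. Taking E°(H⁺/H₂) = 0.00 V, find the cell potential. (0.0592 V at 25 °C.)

The Ag⁺/Ag couple is the cathode, so E°_cell = 0.80 V; n = 2.
[H⁺] = 10^(−4.79) = 1.6 × 10^-5 M, and Q = [H⁺]^2 / ([Ag⁺]^2·P(H₂)) = 9.05 × 10^-8.
E = E° − (0.0592/2) log Q = 0.80 − (0.0592/2)(-7.043) = 1.008 V.

1.01 V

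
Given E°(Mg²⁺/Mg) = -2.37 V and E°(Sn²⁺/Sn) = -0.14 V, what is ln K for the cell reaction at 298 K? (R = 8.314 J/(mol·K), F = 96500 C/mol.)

E°_cell = -0.14 − (-2.37) = 2.23 V, with n = 2 electrons transferred.
At equilibrium E = 0, so the Nernst equation gives ln K = nFE°/RT = (2)(96500)(2.23)/((8.314)(298)) = 173.71.

ln K = 173.7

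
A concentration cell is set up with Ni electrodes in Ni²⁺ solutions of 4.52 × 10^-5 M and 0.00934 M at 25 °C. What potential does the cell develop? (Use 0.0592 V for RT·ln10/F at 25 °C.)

Both half-cells are Ni²⁺/Ni, so E°_cell = 0. The concentrated side is the cathode; the cell reaction moves Ni²⁺ from high to low concentration with n = 2.
Q = [Ni²⁺]_dilute/[Ni²⁺]_conc = 4.52 × 10^-5/0.00934 = 0.00484.
E = 0 − (0.0592/2) log Q = −(0.0592/2)(-2.315) = 0.0685 V.

0.069 V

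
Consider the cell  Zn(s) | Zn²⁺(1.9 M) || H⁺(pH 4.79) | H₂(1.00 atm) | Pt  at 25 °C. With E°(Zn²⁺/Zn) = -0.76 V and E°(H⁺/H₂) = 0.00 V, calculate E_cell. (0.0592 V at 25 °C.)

0.47 V

The hydrogen couple is the cathode, so E°_cell = 0.76 V; n = 2.
[H⁺] = 10^(−4.79) = 1.6 × 10^-5 M, and Q = [Zn²⁺]·P(H₂) / [H⁺]^2 = 7.22 × 10^9.
E = E° − (0.0592/2) log Q = 0.76 − (0.0592/2)(9.859) = 0.468 V.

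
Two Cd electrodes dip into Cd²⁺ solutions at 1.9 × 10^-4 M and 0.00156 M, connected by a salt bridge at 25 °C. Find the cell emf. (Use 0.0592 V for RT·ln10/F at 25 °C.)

0.027 V

Both half-cells are Cd²⁺/Cd, so E°_cell = 0. The concentrated side is the cathode; the cell reaction moves Cd²⁺ from high to low concentration with n = 2.
Q = [Cd²⁺]_dilute/[Cd²⁺]_conc = 1.9 × 10^-4/0.00156 = 0.122.
E = 0 − (0.0592/2) log Q = −(0.0592/2)(-0.914) = 0.0271 V.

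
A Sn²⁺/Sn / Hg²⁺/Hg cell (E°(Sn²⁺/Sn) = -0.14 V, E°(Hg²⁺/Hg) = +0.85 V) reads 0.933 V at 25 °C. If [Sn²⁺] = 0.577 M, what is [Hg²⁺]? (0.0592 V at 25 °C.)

From the Nernst equation, log Q = n(E° − E)/0.0592 = 2(0.99 − 0.933)/0.0592 = 1.926, so Q = 84.3.
With Q = [Sn²⁺]/[Hg²⁺] and the known concentrations, [Hg²⁺] in the denominator gives [Hg²⁺] = 0.0068 M.

0.0068 M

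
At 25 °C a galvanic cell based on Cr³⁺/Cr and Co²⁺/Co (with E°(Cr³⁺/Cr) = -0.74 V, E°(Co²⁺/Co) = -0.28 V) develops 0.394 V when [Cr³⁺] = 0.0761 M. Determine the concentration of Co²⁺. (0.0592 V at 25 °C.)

0.0011 M

From the Nernst equation, log Q = n(E° − E)/0.0592 = 6(0.46 − 0.394)/0.0592 = 6.689, so Q = 4.89 × 10^6.
With Q = [Cr³⁺]^2/[Co²⁺]^3 and the known concentrations, [Co²⁺]^3 in the denominator gives [Co²⁺] = 0.0011 M.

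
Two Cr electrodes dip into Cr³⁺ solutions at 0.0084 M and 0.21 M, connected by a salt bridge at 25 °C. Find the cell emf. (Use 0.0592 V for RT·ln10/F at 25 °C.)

0.028 V

Both half-cells are Cr³⁺/Cr, so E°_cell = 0. The concentrated side is the cathode; the cell reaction moves Cr³⁺ from high to low concentration with n = 3.
Q = [Cr³⁺]_dilute/[Cr³⁺]_conc = 0.0084/0.21 = 0.0400.
E = 0 − (0.0592/3) log Q = −(0.0592/3)(-1.398) = 0.0276 V.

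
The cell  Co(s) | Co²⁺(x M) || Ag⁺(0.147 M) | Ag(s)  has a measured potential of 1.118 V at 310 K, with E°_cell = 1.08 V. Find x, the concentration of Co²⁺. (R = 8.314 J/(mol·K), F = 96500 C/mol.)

0.0013 M

From the Nernst equation, ln Q = nF(E° − E)/RT = 2×96500×(1.08 − 1.118)/(8.314×310) = -2.846, so Q = 0.0581.
With Q = [Co²⁺]/[Ag⁺]^2 and the known concentrations, [Co²⁺] in the numerator gives [Co²⁺] = 0.0013 M.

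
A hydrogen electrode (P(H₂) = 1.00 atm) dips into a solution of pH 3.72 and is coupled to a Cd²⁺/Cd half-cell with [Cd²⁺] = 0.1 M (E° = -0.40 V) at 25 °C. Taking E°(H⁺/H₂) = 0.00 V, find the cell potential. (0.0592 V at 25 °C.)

0.21 V

The hydrogen couple is the cathode, so E°_cell = 0.40 V; n = 2.
[H⁺] = 10^(−3.72) = 1.9 × 10^-4 M, and Q = [Cd²⁺]·P(H₂) / [H⁺]^2 = 2.75 × 10^6.
E = E° − (0.0592/2) log Q = 0.40 − (0.0592/2)(6.440) = 0.209 V.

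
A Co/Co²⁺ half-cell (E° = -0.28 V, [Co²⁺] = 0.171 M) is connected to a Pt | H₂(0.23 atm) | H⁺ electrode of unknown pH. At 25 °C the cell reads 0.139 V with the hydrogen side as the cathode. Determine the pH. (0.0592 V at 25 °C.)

pH = 3.08

E°_cell = 0.28 V and n = 2.
log Q = n(E° − E)/0.0592 = 2×(0.28 − 0.139)/0.0592 = 4.764.
With Q = [Co²⁺]·P(H₂) / [H⁺]^2, solving for [H⁺] gives log[H⁺] = -3.084, so pH = 3.08.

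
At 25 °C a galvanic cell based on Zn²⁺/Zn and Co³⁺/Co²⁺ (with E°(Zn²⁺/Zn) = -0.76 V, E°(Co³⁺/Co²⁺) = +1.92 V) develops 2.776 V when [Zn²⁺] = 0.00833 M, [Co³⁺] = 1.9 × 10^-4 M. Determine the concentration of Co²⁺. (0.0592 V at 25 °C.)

From the Nernst equation, log Q = n(E° − E)/0.0592 = 2(2.68 − 2.776)/0.0592 = -3.243, so Q = 5.71 × 10^-4.
With Q = [Zn²⁺]·[Co²⁺]^2/[Co³⁺]^2 and the known concentrations, [Co²⁺]^2 in the numerator gives [Co²⁺] = 5 × 10^-5 M.

5 × 10^-5 M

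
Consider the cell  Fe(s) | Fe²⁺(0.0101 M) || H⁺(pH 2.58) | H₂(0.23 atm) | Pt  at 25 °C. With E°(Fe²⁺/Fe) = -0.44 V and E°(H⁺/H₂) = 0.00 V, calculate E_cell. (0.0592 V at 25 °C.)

0.37 V

The hydrogen couple is the cathode, so E°_cell = 0.44 V; n = 2.
[H⁺] = 10^(−2.58) = 0.0026 M, and Q = [Fe²⁺]·P(H₂) / [H⁺]^2 = 336.
E = E° − (0.0592/2) log Q = 0.44 − (0.0592/2)(2.526) = 0.365 V.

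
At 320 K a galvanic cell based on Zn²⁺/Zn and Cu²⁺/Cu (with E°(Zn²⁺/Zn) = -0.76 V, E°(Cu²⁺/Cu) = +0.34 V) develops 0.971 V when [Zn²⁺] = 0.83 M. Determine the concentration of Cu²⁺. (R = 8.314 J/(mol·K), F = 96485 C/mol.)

From the Nernst equation, ln Q = nF(E° − E)/RT = 2×96485×(1.10 − 0.971)/(8.314×320) = 9.357, so Q = 1.16 × 10^4.
With Q = [Zn²⁺]/[Cu²⁺] and the known concentrations, [Cu²⁺] in the denominator gives [Cu²⁺] = 7.2 × 10^-5 M.

7.2 × 10^-5 M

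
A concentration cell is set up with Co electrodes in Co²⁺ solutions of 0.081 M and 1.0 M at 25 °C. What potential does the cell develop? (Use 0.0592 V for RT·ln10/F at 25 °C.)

Both half-cells are Co²⁺/Co, so E°_cell = 0. The concentrated side is the cathode; the cell reaction moves Co²⁺ from high to low concentration with n = 2.
Q = [Co²⁺]_dilute/[Co²⁺]_conc = 0.081/1.0 = 0.0810.
E = 0 − (0.0592/2) log Q = −(0.0592/2)(-1.092) = 0.0323 V.

0.032 V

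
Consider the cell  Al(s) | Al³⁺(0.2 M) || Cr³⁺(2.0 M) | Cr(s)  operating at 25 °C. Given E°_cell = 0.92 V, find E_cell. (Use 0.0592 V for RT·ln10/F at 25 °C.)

0.940 V

Balancing electrons gives n = 3; the reaction quotient is Q = [Al³⁺]/[Cr³⁺] = 0.100.
At 25 °C, E = E° − (0.0592/n) log Q = 0.92 − (0.0592/3)(-1.000) = 0.920 + 0.020 = 0.940 V.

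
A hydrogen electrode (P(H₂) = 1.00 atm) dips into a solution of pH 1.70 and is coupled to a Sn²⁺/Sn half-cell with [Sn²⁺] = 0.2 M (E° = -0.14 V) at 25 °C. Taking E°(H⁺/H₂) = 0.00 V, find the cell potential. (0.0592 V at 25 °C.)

0.060 V

The hydrogen couple is the cathode, so E°_cell = 0.14 V; n = 2.
[H⁺] = 10^(−1.70) = 0.020 M, and Q = [Sn²⁺]·P(H₂) / [H⁺]^2 = 502.
E = E° − (0.0592/2) log Q = 0.14 − (0.0592/2)(2.701) = 0.060 V.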